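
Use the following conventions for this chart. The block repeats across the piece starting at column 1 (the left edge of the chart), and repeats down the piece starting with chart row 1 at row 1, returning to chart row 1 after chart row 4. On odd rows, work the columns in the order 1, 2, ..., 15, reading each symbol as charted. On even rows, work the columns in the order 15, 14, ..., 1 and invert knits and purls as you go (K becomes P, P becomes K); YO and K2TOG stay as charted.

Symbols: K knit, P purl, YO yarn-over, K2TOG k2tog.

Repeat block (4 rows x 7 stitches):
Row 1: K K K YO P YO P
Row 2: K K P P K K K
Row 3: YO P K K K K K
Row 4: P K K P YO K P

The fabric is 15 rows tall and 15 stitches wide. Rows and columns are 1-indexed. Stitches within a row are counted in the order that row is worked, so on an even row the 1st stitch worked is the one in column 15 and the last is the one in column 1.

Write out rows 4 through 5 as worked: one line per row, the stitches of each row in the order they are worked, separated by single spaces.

Row 4: chart row 4, WS - tiled (columns 1-15): P K K P YO K P P K K P YO K P P; work from column 15 back to 1 with K<->P swapped.
Row 5: chart row 1, RS - tile across columns 1-15 and work as-is.

Rows as worked:
K K P YO K P P K K P YO K P P K
K K K YO P YO P K K K YO P YO P K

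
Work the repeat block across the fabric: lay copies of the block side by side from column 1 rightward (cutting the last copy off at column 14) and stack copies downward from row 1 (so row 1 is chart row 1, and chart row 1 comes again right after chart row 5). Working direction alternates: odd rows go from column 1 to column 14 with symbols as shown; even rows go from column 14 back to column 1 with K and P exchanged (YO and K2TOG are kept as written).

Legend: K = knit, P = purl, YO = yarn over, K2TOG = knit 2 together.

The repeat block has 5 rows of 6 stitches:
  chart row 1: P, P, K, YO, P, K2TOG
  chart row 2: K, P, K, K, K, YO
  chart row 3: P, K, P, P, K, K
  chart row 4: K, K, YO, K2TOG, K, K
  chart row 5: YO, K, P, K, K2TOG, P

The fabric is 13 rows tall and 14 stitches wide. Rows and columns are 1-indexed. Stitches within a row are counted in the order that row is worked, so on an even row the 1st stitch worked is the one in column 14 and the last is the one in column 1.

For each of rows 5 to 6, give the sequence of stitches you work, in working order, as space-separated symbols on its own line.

== ROWS AS WORKED ==
YO K P K K2TOG P YO K P K K2TOG P YO K
K K K2TOG K YO P K K K2TOG K YO P K K

Derivation:
Row 5: chart row 5, RS - tile across columns 1-14 and work as-is.
Row 6: chart row 1, WS - tiled (columns 1-14): P P K YO P K2TOG P P K YO P K2TOG P P; work from column 14 back to 1 with K<->P swapped.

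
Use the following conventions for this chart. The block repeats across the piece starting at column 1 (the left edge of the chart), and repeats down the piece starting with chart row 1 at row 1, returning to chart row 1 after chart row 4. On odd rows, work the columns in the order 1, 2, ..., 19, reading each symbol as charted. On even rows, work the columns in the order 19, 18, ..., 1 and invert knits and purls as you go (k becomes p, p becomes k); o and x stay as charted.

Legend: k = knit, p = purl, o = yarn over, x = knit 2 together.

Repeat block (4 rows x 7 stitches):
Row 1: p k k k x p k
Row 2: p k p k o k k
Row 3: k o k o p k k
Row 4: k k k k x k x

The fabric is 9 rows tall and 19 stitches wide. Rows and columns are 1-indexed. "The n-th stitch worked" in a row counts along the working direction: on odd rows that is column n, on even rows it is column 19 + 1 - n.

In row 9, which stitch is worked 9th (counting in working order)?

For row 9: chart row = ((9-1) mod 4) + 1 = 1; this is a RS (odd) row.
Chart row 1 tiled across columns 1-19: p k k k x p k p k k k x p k p k k k x
Right side: take the tiled row as-is (worked left to right from column 1).
Counting 9 along the worked row gives k.

Stitch:
k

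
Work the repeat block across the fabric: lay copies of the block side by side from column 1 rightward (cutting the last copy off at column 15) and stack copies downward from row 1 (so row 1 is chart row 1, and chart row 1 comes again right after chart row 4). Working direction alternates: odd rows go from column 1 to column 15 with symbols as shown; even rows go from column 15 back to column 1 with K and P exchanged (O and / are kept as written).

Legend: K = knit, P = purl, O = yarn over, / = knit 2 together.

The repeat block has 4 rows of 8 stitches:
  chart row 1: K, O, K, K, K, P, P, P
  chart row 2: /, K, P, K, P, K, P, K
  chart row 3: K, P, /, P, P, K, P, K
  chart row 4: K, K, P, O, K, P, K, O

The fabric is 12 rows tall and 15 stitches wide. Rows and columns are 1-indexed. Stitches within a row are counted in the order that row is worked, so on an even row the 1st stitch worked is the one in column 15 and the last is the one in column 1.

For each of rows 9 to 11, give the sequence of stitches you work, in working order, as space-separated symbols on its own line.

Row 9: chart row 1, RS - tile across columns 1-15 and work as-is.
Row 10: chart row 2, WS - tiled (columns 1-15): / K P K P K P K / K P K P K P; work from column 15 back to 1 with K<->P swapped.
Row 11: chart row 3, RS - tile across columns 1-15 and work as-is.

== ROWS AS WORKED ==
K O K K K P P P K O K K K P P
K P K P K P / P K P K P K P /
K P / P P K P K K P / P P K P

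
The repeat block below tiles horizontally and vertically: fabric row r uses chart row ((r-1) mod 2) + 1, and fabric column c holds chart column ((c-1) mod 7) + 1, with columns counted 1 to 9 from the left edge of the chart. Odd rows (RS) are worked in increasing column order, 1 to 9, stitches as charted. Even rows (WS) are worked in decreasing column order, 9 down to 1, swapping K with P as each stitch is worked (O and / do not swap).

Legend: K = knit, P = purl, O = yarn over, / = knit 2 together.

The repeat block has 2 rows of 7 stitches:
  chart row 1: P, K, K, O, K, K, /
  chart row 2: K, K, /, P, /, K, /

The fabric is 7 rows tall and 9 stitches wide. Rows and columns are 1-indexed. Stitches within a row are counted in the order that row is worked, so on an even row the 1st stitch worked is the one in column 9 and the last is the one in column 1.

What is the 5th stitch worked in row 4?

Row 4 uses chart row ((4-1) mod 2)+1 = 2. Row 4 is even, so WS.
Chart row 2 tiled across columns 1-9: K K / P / K / K K
WS row: flip the tiled sequence (start at column 9) and apply K<->P; O and / stay.
Row 4 as worked: P P / P / K / P P
Counting 5 along the worked row gives /.

Result:
/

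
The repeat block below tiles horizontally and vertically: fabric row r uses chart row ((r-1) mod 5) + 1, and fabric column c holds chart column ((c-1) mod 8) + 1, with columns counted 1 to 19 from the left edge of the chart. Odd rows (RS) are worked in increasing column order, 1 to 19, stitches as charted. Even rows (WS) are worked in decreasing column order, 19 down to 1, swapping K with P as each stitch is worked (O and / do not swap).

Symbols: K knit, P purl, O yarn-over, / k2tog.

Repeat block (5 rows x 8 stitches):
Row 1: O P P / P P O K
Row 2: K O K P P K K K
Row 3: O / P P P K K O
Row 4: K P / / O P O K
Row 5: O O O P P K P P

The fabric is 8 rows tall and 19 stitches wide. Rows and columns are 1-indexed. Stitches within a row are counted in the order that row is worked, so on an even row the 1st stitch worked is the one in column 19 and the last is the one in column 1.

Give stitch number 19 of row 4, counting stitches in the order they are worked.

== STITCH ==
P

Derivation:
For row 4: chart row = ((4-1) mod 5) + 1 = 4; this is a WS (even) row.
Chart row 4 tiled across columns 1-19: K P / / O P O K K P / / O P O K K P /
WS row: flip the tiled sequence (start at column 19) and apply K<->P; O and / stay.
Row 4 as worked: / K P P O K O / / K P P O K O / / K P
Counting 19 along the worked row gives P.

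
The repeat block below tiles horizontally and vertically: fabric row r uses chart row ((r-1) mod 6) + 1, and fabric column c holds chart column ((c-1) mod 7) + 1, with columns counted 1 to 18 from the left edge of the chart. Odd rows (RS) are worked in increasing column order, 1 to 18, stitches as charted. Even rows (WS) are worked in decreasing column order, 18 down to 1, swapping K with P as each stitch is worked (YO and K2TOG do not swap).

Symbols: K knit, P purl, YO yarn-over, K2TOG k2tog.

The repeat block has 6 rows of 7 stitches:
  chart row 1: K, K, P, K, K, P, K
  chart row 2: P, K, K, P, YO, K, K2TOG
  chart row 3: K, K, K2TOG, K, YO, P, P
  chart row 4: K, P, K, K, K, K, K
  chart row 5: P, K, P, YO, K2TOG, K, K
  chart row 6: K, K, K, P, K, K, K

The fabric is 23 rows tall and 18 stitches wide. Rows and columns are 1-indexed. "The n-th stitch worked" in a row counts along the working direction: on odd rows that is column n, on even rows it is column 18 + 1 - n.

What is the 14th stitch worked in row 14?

== STITCH ==
YO

Derivation:
For row 14: chart row = ((14-1) mod 6) + 1 = 2; this is a WS (even) row.
Chart row 2 tiled across columns 1-18: P K K P YO K K2TOG P K K P YO K K2TOG P K K P
Wrong side: read the tiled row from column 18 down to 1 and exchange K with P (leave YO, K2TOG).
Row 14 as worked: K P P K K2TOG P YO K P P K K2TOG P YO K P P K
The 14th stitch worked is YO.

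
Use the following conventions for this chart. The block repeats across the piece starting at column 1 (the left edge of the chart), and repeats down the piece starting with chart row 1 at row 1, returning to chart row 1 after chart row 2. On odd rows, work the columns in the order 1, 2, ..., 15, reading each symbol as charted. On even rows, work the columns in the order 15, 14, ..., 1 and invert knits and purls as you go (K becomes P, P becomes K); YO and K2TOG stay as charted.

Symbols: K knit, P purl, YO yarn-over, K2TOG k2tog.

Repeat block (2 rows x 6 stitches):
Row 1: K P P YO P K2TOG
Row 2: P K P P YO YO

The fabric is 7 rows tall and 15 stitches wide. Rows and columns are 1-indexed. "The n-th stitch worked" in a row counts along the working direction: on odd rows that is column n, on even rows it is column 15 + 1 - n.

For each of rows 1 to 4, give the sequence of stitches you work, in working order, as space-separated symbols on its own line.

== ROWS AS WORKED ==
K P P YO P K2TOG K P P YO P K2TOG K P P
K P K YO YO K K P K YO YO K K P K
K P P YO P K2TOG K P P YO P K2TOG K P P
K P K YO YO K K P K YO YO K K P K

Derivation:
Row 1: chart row 1, RS - tile across columns 1-15 and work as-is.
Row 2: chart row 2, WS - tiled (columns 1-15): P K P P YO YO P K P P YO YO P K P; work from column 15 back to 1 with K<->P swapped.
Row 3: chart row 1, RS - tile across columns 1-15 and work as-is.
Row 4: chart row 2, WS - tiled (columns 1-15): P K P P YO YO P K P P YO YO P K P; work from column 15 back to 1 with K<->P swapped.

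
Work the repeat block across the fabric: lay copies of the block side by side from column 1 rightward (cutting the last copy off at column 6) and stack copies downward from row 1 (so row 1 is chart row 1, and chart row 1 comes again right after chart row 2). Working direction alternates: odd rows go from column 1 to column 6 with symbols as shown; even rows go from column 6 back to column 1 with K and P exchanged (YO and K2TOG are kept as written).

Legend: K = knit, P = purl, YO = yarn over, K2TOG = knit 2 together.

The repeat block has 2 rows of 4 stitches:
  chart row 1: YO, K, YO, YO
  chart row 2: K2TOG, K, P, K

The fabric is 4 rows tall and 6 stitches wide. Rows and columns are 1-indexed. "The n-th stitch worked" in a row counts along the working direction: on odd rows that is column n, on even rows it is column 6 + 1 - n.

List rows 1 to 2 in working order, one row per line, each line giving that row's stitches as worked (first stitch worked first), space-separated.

Row 1: chart row 1, RS - tile across columns 1-6 and work as-is.
Row 2: chart row 2, WS - tiled (columns 1-6): K2TOG K P K K2TOG K; work from column 6 back to 1 with K<->P swapped.

== ROWS AS WORKED ==
YO K YO YO YO K
P K2TOG P K P K2TOG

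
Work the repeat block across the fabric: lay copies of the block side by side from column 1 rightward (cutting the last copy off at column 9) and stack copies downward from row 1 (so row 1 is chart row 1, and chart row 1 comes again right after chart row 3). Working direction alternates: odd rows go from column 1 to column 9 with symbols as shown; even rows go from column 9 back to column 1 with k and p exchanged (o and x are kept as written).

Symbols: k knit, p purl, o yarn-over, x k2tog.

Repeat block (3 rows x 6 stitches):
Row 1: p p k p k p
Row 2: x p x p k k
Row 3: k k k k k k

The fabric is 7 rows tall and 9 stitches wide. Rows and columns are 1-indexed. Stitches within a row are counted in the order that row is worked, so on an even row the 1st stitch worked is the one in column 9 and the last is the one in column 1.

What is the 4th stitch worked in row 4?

For row 4: chart row = ((4-1) mod 3) + 1 = 1; this is a WS (even) row.
Chart row 1 tiled across columns 1-9: p p k p k p p p k
WS row: flip the tiled sequence (start at column 9) and apply k<->p; o and x stay.
Row 4 as worked: p k k k p k p k k
The 4th stitch worked is k.

Stitch:
k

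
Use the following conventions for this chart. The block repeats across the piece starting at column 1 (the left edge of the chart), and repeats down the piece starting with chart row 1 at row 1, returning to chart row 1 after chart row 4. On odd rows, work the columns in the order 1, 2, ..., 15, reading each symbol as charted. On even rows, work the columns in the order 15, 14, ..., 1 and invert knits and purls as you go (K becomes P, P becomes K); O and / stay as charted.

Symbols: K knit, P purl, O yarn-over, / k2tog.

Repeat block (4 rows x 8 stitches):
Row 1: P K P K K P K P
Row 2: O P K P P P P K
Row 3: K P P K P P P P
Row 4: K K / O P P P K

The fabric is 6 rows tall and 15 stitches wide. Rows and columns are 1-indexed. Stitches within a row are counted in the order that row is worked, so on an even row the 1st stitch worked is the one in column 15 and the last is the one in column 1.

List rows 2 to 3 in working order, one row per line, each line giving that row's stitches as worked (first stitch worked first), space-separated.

Row 2: chart row 2, WS - tiled (columns 1-15): O P K P P P P K O P K P P P P; work from column 15 back to 1 with K<->P swapped.
Row 3: chart row 3, RS - tile across columns 1-15 and work as-is.

Result:
K K K K P K O P K K K K P K O
K P P K P P P P K P P K P P P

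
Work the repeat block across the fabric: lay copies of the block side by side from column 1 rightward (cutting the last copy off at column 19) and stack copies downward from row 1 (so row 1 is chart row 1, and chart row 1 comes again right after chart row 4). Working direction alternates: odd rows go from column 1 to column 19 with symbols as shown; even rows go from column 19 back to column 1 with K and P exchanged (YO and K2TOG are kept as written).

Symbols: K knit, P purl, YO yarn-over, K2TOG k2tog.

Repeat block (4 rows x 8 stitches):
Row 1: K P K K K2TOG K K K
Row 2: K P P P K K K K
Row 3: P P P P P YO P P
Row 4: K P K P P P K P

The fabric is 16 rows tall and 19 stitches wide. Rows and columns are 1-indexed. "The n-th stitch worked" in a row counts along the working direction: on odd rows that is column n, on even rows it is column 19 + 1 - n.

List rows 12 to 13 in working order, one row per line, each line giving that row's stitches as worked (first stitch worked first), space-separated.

Result:
P K P K P K K K P K P K P K K K P K P
K P K K K2TOG K K K K P K K K2TOG K K K K P K

Derivation:
Row 12: chart row 4, WS - tiled (columns 1-19): K P K P P P K P K P K P P P K P K P K; work from column 19 back to 1 with K<->P swapped.
Row 13: chart row 1, RS - tile across columns 1-19 and work as-is.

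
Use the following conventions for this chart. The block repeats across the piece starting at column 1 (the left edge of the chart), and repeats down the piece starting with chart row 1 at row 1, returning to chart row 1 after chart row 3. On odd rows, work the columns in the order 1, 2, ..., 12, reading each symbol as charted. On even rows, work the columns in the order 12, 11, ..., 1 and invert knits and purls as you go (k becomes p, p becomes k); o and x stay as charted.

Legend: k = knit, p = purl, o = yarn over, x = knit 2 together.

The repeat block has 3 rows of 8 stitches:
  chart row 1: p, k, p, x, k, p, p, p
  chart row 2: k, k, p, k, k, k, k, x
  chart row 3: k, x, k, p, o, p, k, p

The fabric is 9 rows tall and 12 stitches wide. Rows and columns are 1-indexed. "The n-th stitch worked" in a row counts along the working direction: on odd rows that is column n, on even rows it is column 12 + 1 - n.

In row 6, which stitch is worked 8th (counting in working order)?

Row 6 uses chart row ((6-1) mod 3)+1 = 3. Row 6 is even, so WS.
Chart row 3 tiled across columns 1-12: k x k p o p k p k x k p
Wrong side: read the tiled row from column 12 down to 1 and exchange k with p (leave o, x).
Row 6 as worked: k p x p k p k o k p x p
Counting 8 along the worked row gives o.

== STITCH ==
o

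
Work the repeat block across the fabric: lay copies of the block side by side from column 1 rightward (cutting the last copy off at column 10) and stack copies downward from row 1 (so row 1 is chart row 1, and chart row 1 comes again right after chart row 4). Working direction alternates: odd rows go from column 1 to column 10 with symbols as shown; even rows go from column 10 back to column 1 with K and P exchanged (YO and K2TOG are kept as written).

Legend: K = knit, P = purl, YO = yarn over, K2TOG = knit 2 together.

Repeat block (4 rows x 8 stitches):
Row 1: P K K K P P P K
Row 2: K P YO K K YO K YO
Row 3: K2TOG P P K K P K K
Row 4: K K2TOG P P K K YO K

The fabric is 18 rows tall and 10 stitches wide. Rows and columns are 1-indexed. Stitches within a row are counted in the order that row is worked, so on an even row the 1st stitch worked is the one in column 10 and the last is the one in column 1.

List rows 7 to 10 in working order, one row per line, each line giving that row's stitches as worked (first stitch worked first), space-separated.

== ROWS AS WORKED ==
K2TOG P P K K P K K K2TOG P
K2TOG P P YO P P K K K2TOG P
P K K K P P P K P K
K P YO P YO P P YO K P

Derivation:
Row 7: chart row 3, RS - tile across columns 1-10 and work as-is.
Row 8: chart row 4, WS - tiled (columns 1-10): K K2TOG P P K K YO K K K2TOG; work from column 10 back to 1 with K<->P swapped.
Row 9: chart row 1, RS - tile across columns 1-10 and work as-is.
Row 10: chart row 2, WS - tiled (columns 1-10): K P YO K K YO K YO K P; work from column 10 back to 1 with K<->P swapped.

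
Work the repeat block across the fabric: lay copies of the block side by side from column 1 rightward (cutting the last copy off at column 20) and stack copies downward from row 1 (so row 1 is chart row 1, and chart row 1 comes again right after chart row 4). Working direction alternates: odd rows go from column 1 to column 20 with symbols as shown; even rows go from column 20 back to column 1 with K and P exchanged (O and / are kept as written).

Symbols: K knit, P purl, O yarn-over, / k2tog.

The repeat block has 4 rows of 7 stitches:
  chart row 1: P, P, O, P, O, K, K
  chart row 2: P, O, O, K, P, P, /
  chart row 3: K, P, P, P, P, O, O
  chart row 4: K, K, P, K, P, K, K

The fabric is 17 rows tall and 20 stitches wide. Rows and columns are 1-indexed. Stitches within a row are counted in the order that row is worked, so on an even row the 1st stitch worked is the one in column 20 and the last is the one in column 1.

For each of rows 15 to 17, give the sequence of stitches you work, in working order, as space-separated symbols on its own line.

Result:
K P P P P O O K P P P P O O K P P P P O
P K P K P P P P K P K P P P P K P K P P
P P O P O K K P P O P O K K P P O P O K

Derivation:
Row 15: chart row 3, RS - tile across columns 1-20 and work as-is.
Row 16: chart row 4, WS - tiled (columns 1-20): K K P K P K K K K P K P K K K K P K P K; work from column 20 back to 1 with K<->P swapped.
Row 17: chart row 1, RS - tile across columns 1-20 and work as-is.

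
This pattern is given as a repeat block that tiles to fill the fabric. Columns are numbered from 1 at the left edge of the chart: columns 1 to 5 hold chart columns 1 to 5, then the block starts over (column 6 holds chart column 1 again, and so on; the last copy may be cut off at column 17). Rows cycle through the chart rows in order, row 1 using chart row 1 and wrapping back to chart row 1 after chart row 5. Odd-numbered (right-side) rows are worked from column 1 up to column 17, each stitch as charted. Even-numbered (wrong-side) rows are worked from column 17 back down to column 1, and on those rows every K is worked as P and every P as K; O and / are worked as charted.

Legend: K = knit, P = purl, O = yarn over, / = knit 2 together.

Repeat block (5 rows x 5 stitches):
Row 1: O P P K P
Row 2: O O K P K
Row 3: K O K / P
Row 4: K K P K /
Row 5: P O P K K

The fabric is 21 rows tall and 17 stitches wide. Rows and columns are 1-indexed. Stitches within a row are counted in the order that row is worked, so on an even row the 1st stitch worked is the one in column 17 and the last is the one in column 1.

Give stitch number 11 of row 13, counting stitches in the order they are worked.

Row 13: (13-1) mod 5 = 2, so use chart row 3. Odd row -> RS.
Chart row 3 tiled across columns 1-17: K O K / P K O K / P K O K / P K O
RS: work column 1 to column 17, symbols as charted — the tiled row is the row as worked.
Stitch 11 in working order -> K

Stitch:
K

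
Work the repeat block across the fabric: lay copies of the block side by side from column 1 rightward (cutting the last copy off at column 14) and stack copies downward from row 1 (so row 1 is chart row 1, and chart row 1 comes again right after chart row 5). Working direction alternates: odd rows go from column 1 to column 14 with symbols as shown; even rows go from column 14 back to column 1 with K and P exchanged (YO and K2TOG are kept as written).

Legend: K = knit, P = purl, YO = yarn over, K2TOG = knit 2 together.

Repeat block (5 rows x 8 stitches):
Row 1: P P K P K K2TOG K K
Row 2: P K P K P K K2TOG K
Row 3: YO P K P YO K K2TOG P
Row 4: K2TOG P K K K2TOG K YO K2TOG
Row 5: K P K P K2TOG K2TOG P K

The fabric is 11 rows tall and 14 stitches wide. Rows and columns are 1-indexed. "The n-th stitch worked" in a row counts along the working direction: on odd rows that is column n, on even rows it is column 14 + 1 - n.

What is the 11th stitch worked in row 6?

Result:
K

Derivation:
Row 6: (6-1) mod 5 = 0, so use chart row 1. Even row -> WS.
Chart row 1 tiled across columns 1-14: P P K P K K2TOG K K P P K P K K2TOG
Wrong side: read the tiled row from column 14 down to 1 and exchange K with P (leave YO, K2TOG).
Row 6 as worked: K2TOG P K P K K P P K2TOG P K P K K
Counting 11 along the worked row gives K.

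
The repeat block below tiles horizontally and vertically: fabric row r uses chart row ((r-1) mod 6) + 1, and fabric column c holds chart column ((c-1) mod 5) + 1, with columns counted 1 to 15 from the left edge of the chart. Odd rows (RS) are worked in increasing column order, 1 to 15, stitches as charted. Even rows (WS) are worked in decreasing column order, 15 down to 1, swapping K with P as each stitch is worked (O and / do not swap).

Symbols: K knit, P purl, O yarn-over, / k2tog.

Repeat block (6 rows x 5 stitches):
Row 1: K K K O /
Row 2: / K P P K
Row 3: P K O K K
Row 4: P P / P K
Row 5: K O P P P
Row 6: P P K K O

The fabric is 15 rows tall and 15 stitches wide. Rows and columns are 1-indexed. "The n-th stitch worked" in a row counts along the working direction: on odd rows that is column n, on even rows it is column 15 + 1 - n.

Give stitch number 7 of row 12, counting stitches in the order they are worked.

Row 12 uses chart row ((12-1) mod 6)+1 = 6. Row 12 is even, so WS.
Chart row 6 tiled across columns 1-15: P P K K O P P K K O P P K K O
WS row: flip the tiled sequence (start at column 15) and apply K<->P; O and / stay.
Row 12 as worked: O P P K K O P P K K O P P K K
The 7th stitch worked is P.

Stitch:
P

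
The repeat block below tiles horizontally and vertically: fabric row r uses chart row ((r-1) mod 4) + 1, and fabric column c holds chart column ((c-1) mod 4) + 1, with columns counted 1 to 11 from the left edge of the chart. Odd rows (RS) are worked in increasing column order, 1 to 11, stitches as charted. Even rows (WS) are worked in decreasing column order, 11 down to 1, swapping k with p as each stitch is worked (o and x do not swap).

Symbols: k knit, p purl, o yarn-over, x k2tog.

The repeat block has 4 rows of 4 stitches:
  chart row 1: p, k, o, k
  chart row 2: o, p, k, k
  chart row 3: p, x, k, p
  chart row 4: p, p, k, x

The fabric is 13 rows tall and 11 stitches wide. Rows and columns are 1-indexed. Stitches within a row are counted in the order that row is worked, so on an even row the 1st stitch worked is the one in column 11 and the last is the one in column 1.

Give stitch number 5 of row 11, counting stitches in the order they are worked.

For row 11: chart row = ((11-1) mod 4) + 1 = 3; this is a RS (odd) row.
Chart row 3 tiled across columns 1-11: p x k p p x k p p x k
RS row: no reversal, no swap; stitch n worked = column n.
Stitch 5 in working order -> p

== STITCH ==
p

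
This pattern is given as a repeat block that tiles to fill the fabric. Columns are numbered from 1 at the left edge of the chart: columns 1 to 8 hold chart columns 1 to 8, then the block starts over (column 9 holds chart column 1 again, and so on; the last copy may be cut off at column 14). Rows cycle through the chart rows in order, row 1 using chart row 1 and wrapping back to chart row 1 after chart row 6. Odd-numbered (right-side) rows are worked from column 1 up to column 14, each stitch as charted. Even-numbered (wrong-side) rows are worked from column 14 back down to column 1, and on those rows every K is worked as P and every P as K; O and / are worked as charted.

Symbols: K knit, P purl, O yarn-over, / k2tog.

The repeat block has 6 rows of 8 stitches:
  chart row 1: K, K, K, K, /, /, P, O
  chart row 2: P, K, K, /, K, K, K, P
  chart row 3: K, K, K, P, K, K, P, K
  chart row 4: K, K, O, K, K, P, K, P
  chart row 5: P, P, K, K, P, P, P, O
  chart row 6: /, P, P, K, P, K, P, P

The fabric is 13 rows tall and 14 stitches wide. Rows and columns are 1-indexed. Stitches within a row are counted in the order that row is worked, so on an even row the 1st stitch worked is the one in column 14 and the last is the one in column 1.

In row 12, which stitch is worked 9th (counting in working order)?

For row 12: chart row = ((12-1) mod 6) + 1 = 6; this is a WS (even) row.
Chart row 6 tiled across columns 1-14: / P P K P K P P / P P K P K
WS row: flip the tiled sequence (start at column 14) and apply K<->P; O and / stay.
Row 12 as worked: P K P K K / K K P K P K K /
Stitch 9 in working order -> P

Stitch:
P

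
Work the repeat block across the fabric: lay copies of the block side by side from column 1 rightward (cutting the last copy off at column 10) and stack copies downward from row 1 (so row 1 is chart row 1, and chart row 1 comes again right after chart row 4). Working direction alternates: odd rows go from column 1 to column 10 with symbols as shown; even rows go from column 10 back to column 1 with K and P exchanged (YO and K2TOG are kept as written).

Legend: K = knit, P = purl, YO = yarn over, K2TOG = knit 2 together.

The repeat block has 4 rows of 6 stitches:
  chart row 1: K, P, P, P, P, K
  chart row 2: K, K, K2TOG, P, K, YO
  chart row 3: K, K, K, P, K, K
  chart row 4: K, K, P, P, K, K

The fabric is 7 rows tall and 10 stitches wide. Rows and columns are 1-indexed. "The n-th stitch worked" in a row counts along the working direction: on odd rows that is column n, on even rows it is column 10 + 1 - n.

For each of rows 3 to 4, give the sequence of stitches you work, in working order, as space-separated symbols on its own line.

Row 3: chart row 3, RS - tile across columns 1-10 and work as-is.
Row 4: chart row 4, WS - tiled (columns 1-10): K K P P K K K K P P; work from column 10 back to 1 with K<->P swapped.

== ROWS AS WORKED ==
K K K P K K K K K P
K K P P P P K K P P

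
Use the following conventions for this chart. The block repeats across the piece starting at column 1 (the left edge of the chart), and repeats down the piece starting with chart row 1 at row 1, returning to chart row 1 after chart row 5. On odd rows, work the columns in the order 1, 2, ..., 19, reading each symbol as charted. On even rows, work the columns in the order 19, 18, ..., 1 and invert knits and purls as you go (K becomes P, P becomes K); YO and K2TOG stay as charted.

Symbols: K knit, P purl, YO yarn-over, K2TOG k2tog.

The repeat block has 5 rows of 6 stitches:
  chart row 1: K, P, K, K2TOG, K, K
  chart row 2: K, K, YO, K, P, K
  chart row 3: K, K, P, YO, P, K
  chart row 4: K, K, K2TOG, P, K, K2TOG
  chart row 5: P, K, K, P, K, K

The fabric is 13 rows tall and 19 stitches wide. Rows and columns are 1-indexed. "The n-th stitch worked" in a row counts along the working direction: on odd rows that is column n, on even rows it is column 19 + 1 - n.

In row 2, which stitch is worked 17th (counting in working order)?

Row 2 uses chart row ((2-1) mod 5)+1 = 2. Row 2 is even, so WS.
Chart row 2 tiled across columns 1-19: K K YO K P K K K YO K P K K K YO K P K K
WS: work from column 19 back to column 1 (reverse the tiled row), swapping K<->P (YO and K2TOG unchanged).
Row 2 as worked: P P K P YO P P P K P YO P P P K P YO P P
The 17th stitch worked is YO.

Result:
YO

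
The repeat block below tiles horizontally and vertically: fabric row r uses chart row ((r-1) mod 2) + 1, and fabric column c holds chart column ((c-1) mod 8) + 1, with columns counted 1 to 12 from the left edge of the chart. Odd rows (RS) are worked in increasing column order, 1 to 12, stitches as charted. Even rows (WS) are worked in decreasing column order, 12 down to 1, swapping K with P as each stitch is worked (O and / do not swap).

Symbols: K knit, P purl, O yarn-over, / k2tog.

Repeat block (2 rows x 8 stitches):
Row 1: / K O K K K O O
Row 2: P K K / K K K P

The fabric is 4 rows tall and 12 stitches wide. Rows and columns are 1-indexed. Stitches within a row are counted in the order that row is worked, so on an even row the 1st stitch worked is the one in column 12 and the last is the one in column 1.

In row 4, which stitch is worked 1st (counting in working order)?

For row 4: chart row = ((4-1) mod 2) + 1 = 2; this is a WS (even) row.
Chart row 2 tiled across columns 1-12: P K K / K K K P P K K /
WS row: flip the tiled sequence (start at column 12) and apply K<->P; O and / stay.
Row 4 as worked: / P P K K P P P / P P K
Counting 1 along the worked row gives /.

== STITCH ==
/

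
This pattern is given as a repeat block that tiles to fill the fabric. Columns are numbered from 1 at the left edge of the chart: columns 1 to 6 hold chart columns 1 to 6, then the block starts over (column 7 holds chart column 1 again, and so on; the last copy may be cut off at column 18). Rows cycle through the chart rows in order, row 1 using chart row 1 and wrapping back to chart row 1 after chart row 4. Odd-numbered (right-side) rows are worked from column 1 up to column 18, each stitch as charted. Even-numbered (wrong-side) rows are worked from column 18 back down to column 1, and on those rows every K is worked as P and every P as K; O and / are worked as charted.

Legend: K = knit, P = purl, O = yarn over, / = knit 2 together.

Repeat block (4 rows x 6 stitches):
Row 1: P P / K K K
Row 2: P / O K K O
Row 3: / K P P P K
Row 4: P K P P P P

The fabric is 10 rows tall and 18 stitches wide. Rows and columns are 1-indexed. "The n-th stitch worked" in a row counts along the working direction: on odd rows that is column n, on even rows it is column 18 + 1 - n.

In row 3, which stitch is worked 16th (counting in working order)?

== STITCH ==
P

Derivation:
For row 3: chart row = ((3-1) mod 4) + 1 = 3; this is a RS (odd) row.
Chart row 3 tiled across columns 1-18: / K P P P K / K P P P K / K P P P K
Right side: take the tiled row as-is (worked left to right from column 1).
The 16th stitch worked is P.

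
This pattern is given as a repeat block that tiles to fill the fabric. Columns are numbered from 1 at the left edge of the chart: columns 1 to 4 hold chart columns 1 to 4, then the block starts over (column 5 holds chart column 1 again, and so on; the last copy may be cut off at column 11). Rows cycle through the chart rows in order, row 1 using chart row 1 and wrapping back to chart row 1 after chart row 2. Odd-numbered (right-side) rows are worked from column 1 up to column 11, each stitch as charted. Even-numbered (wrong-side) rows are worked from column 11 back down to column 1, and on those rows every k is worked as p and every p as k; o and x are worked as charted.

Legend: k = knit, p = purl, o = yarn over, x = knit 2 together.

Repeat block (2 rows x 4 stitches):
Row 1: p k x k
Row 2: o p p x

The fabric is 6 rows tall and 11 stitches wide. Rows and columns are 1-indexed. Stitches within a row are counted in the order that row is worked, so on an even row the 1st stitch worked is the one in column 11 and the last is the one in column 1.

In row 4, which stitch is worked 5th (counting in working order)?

Result:
k

Derivation:
For row 4: chart row = ((4-1) mod 2) + 1 = 2; this is a WS (even) row.
Chart row 2 tiled across columns 1-11: o p p x o p p x o p p
WS: work from column 11 back to column 1 (reverse the tiled row), swapping k<->p (o and x unchanged).
Row 4 as worked: k k o x k k o x k k o
The 5th stitch worked is k.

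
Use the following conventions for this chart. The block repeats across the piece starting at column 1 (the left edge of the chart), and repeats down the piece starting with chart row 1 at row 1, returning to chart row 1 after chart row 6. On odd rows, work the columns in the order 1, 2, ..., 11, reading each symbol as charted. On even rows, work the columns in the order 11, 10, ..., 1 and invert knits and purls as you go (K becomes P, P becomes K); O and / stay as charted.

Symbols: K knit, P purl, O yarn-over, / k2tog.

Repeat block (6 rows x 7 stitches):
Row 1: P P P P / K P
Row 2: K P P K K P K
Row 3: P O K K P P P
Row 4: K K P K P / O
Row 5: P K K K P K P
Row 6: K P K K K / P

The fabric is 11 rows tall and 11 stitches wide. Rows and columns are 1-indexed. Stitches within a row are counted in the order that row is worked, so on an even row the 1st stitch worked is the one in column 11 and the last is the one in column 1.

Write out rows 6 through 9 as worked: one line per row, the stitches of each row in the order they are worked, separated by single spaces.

Row 6: chart row 6, WS - tiled (columns 1-11): K P K K K / P K P K K; work from column 11 back to 1 with K<->P swapped.
Row 7: chart row 1, RS - tile across columns 1-11 and work as-is.
Row 8: chart row 2, WS - tiled (columns 1-11): K P P K K P K K P P K; work from column 11 back to 1 with K<->P swapped.
Row 9: chart row 3, RS - tile across columns 1-11 and work as-is.

Rows as worked:
P P K P K / P P P K P
P P P P / K P P P P P
P K K P P K P P K K P
P O K K P P P P O K K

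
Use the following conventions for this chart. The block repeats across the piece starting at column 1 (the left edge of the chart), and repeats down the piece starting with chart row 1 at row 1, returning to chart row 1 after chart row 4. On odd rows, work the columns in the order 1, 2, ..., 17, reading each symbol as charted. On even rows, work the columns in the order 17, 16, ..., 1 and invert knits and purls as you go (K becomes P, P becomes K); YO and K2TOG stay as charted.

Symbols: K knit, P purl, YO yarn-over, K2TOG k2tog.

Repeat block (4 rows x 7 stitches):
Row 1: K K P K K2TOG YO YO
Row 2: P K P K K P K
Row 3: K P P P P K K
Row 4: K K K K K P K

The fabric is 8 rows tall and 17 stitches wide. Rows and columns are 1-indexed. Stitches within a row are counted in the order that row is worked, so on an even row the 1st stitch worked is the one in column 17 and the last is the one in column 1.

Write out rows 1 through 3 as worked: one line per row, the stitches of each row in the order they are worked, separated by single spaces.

Row 1: chart row 1, RS - tile across columns 1-17 and work as-is.
Row 2: chart row 2, WS - tiled (columns 1-17): P K P K K P K P K P K K P K P K P; work from column 17 back to 1 with K<->P swapped.
Row 3: chart row 3, RS - tile across columns 1-17 and work as-is.

== ROWS AS WORKED ==
K K P K K2TOG YO YO K K P K K2TOG YO YO K K P
K P K P K P P K P K P K P P K P K
K P P P P K K K P P P P K K K P P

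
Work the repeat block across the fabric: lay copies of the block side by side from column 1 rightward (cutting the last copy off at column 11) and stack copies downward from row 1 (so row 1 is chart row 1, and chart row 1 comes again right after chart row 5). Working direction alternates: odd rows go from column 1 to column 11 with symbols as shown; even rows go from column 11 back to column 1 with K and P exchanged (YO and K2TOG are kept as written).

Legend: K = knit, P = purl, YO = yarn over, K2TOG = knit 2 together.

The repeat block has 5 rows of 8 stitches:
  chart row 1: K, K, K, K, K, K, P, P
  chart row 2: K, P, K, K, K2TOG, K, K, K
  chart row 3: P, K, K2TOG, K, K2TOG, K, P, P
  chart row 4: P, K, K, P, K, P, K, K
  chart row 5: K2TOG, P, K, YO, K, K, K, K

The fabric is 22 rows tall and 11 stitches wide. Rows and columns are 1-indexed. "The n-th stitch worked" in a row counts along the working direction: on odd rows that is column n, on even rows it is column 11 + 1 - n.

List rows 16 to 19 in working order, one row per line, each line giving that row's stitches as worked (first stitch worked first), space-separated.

Row 16: chart row 1, WS - tiled (columns 1-11): K K K K K K P P K K K; work from column 11 back to 1 with K<->P swapped.
Row 17: chart row 2, RS - tile across columns 1-11 and work as-is.
Row 18: chart row 3, WS - tiled (columns 1-11): P K K2TOG K K2TOG K P P P K K2TOG; work from column 11 back to 1 with K<->P swapped.
Row 19: chart row 4, RS - tile across columns 1-11 and work as-is.

Rows as worked:
P P P K K P P P P P P
K P K K K2TOG K K K K P K
K2TOG P K K K P K2TOG P K2TOG P K
P K K P K P K K P K K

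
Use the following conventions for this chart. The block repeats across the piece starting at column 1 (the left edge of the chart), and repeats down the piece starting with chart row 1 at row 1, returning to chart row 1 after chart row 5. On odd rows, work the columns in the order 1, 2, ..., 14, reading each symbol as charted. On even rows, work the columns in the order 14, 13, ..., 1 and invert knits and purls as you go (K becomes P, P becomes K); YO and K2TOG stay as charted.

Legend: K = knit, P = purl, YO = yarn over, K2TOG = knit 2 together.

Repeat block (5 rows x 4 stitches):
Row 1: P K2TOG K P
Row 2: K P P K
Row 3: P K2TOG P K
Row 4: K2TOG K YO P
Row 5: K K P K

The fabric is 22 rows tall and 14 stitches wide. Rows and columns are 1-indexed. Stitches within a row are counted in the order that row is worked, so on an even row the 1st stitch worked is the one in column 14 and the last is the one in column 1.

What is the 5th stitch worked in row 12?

For row 12: chart row = ((12-1) mod 5) + 1 = 2; this is a WS (even) row.
Chart row 2 tiled across columns 1-14: K P P K K P P K K P P K K P
WS: work from column 14 back to column 1 (reverse the tiled row), swapping K<->P (YO and K2TOG unchanged).
Row 12 as worked: K P P K K P P K K P P K K P
Counting 5 along the worked row gives K.

Stitch:
K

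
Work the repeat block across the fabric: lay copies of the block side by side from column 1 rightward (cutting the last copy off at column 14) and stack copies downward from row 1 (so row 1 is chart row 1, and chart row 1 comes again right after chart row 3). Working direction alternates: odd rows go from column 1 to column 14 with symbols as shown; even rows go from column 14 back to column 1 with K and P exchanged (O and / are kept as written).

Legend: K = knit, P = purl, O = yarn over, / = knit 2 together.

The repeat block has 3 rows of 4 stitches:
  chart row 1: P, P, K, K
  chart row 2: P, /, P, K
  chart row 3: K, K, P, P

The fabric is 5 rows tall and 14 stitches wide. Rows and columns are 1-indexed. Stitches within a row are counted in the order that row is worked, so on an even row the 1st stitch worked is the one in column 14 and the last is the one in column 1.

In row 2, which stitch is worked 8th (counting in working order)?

Row 2: (2-1) mod 3 = 1, so use chart row 2. Even row -> WS.
Chart row 2 tiled across columns 1-14: P / P K P / P K P / P K P /
Wrong side: read the tiled row from column 14 down to 1 and exchange K with P (leave O, /).
Row 2 as worked: / K P K / K P K / K P K / K
The 8th stitch worked is K.

Result:
K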